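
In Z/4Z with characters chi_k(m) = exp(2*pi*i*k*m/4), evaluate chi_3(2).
chi_3(2) = zeta_4^6 = -1

Solution. chi_3(2) = zeta_4^(3*2) = zeta_4^6. Since zeta_4^4 = 1, this equals zeta_4^2 = exp(2*pi*i*2/4) = -1.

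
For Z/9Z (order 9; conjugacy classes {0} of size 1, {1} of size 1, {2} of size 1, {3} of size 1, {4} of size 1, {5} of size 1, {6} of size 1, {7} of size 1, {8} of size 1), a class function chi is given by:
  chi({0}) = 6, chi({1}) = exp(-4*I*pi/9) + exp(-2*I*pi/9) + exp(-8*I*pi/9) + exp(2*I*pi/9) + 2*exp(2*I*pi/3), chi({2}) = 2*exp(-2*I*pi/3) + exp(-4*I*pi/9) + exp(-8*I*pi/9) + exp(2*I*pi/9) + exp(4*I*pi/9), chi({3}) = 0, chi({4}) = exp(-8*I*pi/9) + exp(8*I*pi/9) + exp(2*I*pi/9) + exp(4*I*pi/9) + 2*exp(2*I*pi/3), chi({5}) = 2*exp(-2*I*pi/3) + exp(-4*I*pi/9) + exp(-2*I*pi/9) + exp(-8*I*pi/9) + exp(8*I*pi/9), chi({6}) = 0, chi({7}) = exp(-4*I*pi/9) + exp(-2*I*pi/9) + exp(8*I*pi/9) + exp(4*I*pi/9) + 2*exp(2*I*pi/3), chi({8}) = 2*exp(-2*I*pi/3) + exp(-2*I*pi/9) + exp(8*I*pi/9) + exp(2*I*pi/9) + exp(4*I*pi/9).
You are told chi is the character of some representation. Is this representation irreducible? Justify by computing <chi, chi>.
Not irreducible (reducible): <chi, chi> = 8 > 1.

Why: <chi, chi> = (1/|G|) sum_C |C| * |chi(C)|^2 = (1/9)[1*|6|^2 + 1*|exp(-4*I*pi/9) + exp(-2*I*pi/9) + exp(-8*I*pi/9) + exp(2*I*pi/9) + 2*exp(2*I*pi/3)|^2 + 1*|2*exp(-2*I*pi/3) + exp(-4*I*pi/9) + exp(-8*I*pi/9) + exp(2*I*pi/9) + exp(4*I*pi/9)|^2 + 1*|0|^2 + 1*|exp(-8*I*pi/9) + exp(8*I*pi/9) + exp(2*I*pi/9) + exp(4*I*pi/9) + 2*exp(2*I*pi/3)|^2 + 1*|2*exp(-2*I*pi/3) + exp(-4*I*pi/9) + exp(-2*I*pi/9) + exp(-8*I*pi/9) + exp(8*I*pi/9)|^2 + 1*|0|^2 + 1*|exp(-4*I*pi/9) + exp(-2*I*pi/9) + exp(8*I*pi/9) + exp(4*I*pi/9) + 2*exp(2*I*pi/3)|^2 + 1*|2*exp(-2*I*pi/3) + exp(-2*I*pi/9) + exp(8*I*pi/9) + exp(2*I*pi/9) + exp(4*I*pi/9)|^2]
  = (1/9)[(36) + (8 + 6*exp(-4*I*pi/9) + 2*exp(-2*I*pi/3) + 5*exp(-8*I*pi/9) + exp(-2*I*pi/9) + exp(2*I*pi/9) + 5*exp(8*I*pi/9) + 2*exp(2*I*pi/3) + 6*exp(4*I*pi/9)) + (8 + 5*exp(-2*I*pi/9) + 6*exp(-8*I*pi/9) + 2*exp(-2*I*pi/3) + exp(-4*I*pi/9) + exp(4*I*pi/9) + 2*exp(2*I*pi/3) + 6*exp(8*I*pi/9) + 5*exp(2*I*pi/9)) + (0) + (8 + 5*exp(-4*I*pi/9) + 6*exp(-2*I*pi/9) + 2*exp(-2*I*pi/3) + exp(-8*I*pi/9) + exp(8*I*pi/9) + 2*exp(2*I*pi/3) + 6*exp(2*I*pi/9) + 5*exp(4*I*pi/9)) + (8 + 5*exp(-4*I*pi/9) + 6*exp(-2*I*pi/9) + 2*exp(-2*I*pi/3) + exp(-8*I*pi/9) + exp(8*I*pi/9) + 2*exp(2*I*pi/3) + 6*exp(2*I*pi/9) + 5*exp(4*I*pi/9)) + (0) + (8 + 5*exp(-2*I*pi/9) + 6*exp(-8*I*pi/9) + 2*exp(-2*I*pi/3) + exp(-4*I*pi/9) + exp(4*I*pi/9) + 2*exp(2*I*pi/3) + 6*exp(8*I*pi/9) + 5*exp(2*I*pi/9)) + (8 + 6*exp(-4*I*pi/9) + 2*exp(-2*I*pi/3) + 5*exp(-8*I*pi/9) + exp(-2*I*pi/9) + exp(2*I*pi/9) + 5*exp(8*I*pi/9) + 2*exp(2*I*pi/3) + 6*exp(4*I*pi/9))] = 72/9 = 8.
(Exp terms are combined using exp(i*s)*conj(exp(i*t)) = exp(i*(s-t)), and sums of them are collapsed using the identity that for every m > 1 the m distinct m-th roots of unity sum to 0, e.g. 1 + exp(2*I*pi/3) + exp(-2*I*pi/3) = 0.)
A character is irreducible iff <chi, chi> = 1, so this representation is reducible.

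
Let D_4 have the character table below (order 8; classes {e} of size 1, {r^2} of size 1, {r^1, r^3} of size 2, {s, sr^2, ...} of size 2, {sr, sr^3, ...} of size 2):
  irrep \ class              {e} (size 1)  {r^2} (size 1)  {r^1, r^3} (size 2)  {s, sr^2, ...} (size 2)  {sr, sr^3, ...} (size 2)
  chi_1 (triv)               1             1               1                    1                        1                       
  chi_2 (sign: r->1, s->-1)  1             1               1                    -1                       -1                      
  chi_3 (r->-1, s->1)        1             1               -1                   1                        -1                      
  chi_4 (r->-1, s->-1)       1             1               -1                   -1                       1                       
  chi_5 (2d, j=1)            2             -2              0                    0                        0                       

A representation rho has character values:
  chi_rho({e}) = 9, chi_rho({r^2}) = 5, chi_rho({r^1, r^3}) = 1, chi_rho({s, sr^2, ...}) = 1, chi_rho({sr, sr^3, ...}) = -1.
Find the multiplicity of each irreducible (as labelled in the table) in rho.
Multiplicities: chi_1: 2, chi_2: 2, chi_3: 2, chi_4: 1, chi_5: 1.

Derivation: Use <chi_rho, chi> = (1/|G|) sum_C |C| * chi_rho(C) * conj(chi(C)) with |G| = 8 for each irreducible chi in the table:
  <chi_rho, chi_1> = (1/8)[1*(9)*conj(1) + 1*(5)*conj(1) + 2*(1)*conj(1) + 2*(1)*conj(1) + 2*(-1)*conj(1)]
      = (1/8)[(9) + (5) + (2) + (2) + (-2)] = 16/8 = 2
  <chi_rho, chi_2> = (1/8)[1*(9)*conj(1) + 1*(5)*conj(1) + 2*(1)*conj(1) + 2*(1)*conj(-1) + 2*(-1)*conj(-1)]
      = (1/8)[(9) + (5) + (2) + (-2) + (2)] = 16/8 = 2
  <chi_rho, chi_3> = (1/8)[1*(9)*conj(1) + 1*(5)*conj(1) + 2*(1)*conj(-1) + 2*(1)*conj(1) + 2*(-1)*conj(-1)]
      = (1/8)[(9) + (5) + (-2) + (2) + (2)] = 16/8 = 2
  <chi_rho, chi_4> = (1/8)[1*(9)*conj(1) + 1*(5)*conj(1) + 2*(1)*conj(-1) + 2*(1)*conj(-1) + 2*(-1)*conj(1)]
      = (1/8)[(9) + (5) + (-2) + (-2) + (-2)] = 8/8 = 1
  <chi_rho, chi_5> = (1/8)[1*(9)*conj(2) + 1*(5)*conj(-2) + 2*(1)*conj(0) + 2*(1)*conj(0) + 2*(-1)*conj(0)]
      = (1/8)[(18) + (-10) + (0) + (0) + (0)] = 8/8 = 1
Dimension check: dim(rho) = sum (mult * dim) = 2*1 + 2*1 + 2*1 + 1*1 + 1*2 = 9 = chi_rho(e) = 9.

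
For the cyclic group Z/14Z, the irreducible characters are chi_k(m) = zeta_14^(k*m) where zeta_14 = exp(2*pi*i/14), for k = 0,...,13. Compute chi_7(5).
chi_7(5) = zeta_14^35 = -1

Solution. chi_7(5) = zeta_14^(7*5) = zeta_14^35. Since zeta_14^14 = 1, this equals zeta_14^7 = exp(2*pi*i*7/14) = -1.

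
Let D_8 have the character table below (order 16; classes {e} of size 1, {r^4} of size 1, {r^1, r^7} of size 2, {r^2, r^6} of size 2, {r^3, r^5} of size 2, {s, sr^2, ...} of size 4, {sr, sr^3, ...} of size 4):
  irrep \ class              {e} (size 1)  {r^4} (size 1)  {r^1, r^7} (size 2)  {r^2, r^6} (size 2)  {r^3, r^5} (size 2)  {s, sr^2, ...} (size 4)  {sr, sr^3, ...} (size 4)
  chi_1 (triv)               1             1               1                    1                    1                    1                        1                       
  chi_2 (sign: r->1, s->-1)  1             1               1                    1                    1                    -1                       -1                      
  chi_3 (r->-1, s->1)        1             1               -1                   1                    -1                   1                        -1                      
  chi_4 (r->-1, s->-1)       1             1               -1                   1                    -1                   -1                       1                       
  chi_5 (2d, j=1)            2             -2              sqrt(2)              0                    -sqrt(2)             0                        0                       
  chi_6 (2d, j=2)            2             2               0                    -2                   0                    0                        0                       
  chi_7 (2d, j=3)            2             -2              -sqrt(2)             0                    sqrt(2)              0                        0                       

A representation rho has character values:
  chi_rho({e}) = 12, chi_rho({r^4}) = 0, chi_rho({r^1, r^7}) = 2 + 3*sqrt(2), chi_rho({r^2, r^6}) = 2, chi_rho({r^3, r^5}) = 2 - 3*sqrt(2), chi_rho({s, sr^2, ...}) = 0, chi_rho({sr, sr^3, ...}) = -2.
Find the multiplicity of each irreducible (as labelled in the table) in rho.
Multiplicities: chi_1: 1, chi_2: 2, chi_3: 1, chi_4: 0, chi_5: 3, chi_6: 1, chi_7: 0.

Reasoning: Use <chi_rho, chi> = (1/|G|) sum_C |C| * chi_rho(C) * conj(chi(C)) with |G| = 16 for each irreducible chi in the table:
  <chi_rho, chi_1> = (1/16)[1*(12)*conj(1) + 1*(0)*conj(1) + 2*(2 + 3*sqrt(2))*conj(1) + 2*(2)*conj(1) + 2*(2 - 3*sqrt(2))*conj(1) + 4*(0)*conj(1) + 4*(-2)*conj(1)]
      = (1/16)[(12) + (0) + (4 + 6*sqrt(2)) + (4) + (4 - 6*sqrt(2)) + (0) + (-8)] = 16/16 = 1
  <chi_rho, chi_2> = (1/16)[1*(12)*conj(1) + 1*(0)*conj(1) + 2*(2 + 3*sqrt(2))*conj(1) + 2*(2)*conj(1) + 2*(2 - 3*sqrt(2))*conj(1) + 4*(0)*conj(-1) + 4*(-2)*conj(-1)]
      = (1/16)[(12) + (0) + (4 + 6*sqrt(2)) + (4) + (4 - 6*sqrt(2)) + (0) + (8)] = 32/16 = 2
  <chi_rho, chi_3> = (1/16)[1*(12)*conj(1) + 1*(0)*conj(1) + 2*(2 + 3*sqrt(2))*conj(-1) + 2*(2)*conj(1) + 2*(2 - 3*sqrt(2))*conj(-1) + 4*(0)*conj(1) + 4*(-2)*conj(-1)]
      = (1/16)[(12) + (0) + (-6*sqrt(2) - 4) + (4) + (-4 + 6*sqrt(2)) + (0) + (8)] = 16/16 = 1
  <chi_rho, chi_4> = (1/16)[1*(12)*conj(1) + 1*(0)*conj(1) + 2*(2 + 3*sqrt(2))*conj(-1) + 2*(2)*conj(1) + 2*(2 - 3*sqrt(2))*conj(-1) + 4*(0)*conj(-1) + 4*(-2)*conj(1)]
      = (1/16)[(12) + (0) + (-6*sqrt(2) - 4) + (4) + (-4 + 6*sqrt(2)) + (0) + (-8)] = 0/16 = 0
  <chi_rho, chi_5> = (1/16)[1*(12)*conj(2) + 1*(0)*conj(-2) + 2*(2 + 3*sqrt(2))*conj(sqrt(2)) + 2*(2)*conj(0) + 2*(2 - 3*sqrt(2))*conj(-sqrt(2)) + 4*(0)*conj(0) + 4*(-2)*conj(0)]
      = (1/16)[(24) + (0) + (4*sqrt(2) + 12) + (0) + (12 - 4*sqrt(2)) + (0) + (0)] = 48/16 = 3
  <chi_rho, chi_6> = (1/16)[1*(12)*conj(2) + 1*(0)*conj(2) + 2*(2 + 3*sqrt(2))*conj(0) + 2*(2)*conj(-2) + 2*(2 - 3*sqrt(2))*conj(0) + 4*(0)*conj(0) + 4*(-2)*conj(0)]
      = (1/16)[(24) + (0) + (0) + (-8) + (0) + (0) + (0)] = 16/16 = 1
  <chi_rho, chi_7> = (1/16)[1*(12)*conj(2) + 1*(0)*conj(-2) + 2*(2 + 3*sqrt(2))*conj(-sqrt(2)) + 2*(2)*conj(0) + 2*(2 - 3*sqrt(2))*conj(sqrt(2)) + 4*(0)*conj(0) + 4*(-2)*conj(0)]
      = (1/16)[(24) + (0) + (-12 - 4*sqrt(2)) + (0) + (-12 + 4*sqrt(2)) + (0) + (0)] = 0/16 = 0
Dimension check: dim(rho) = sum (mult * dim) = 1*1 + 2*1 + 1*1 + 0*1 + 3*2 + 1*2 + 0*2 = 12 = chi_rho(e) = 12.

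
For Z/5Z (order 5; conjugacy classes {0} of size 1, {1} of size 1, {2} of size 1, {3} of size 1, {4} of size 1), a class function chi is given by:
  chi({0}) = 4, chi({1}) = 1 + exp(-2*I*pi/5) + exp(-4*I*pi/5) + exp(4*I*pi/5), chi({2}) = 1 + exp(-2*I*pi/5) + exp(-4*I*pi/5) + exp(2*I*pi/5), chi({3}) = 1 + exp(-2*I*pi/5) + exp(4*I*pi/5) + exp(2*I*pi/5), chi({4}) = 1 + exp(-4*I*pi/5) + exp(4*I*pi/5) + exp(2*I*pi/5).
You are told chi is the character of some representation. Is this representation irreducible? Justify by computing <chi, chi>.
Not irreducible (reducible): <chi, chi> = 4 > 1.

Argument: <chi, chi> = (1/|G|) sum_C |C| * |chi(C)|^2 = (1/5)[1*|4|^2 + 1*|1 + exp(-2*I*pi/5) + exp(-4*I*pi/5) + exp(4*I*pi/5)|^2 + 1*|1 + exp(-2*I*pi/5) + exp(-4*I*pi/5) + exp(2*I*pi/5)|^2 + 1*|1 + exp(-2*I*pi/5) + exp(4*I*pi/5) + exp(2*I*pi/5)|^2 + 1*|1 + exp(-4*I*pi/5) + exp(4*I*pi/5) + exp(2*I*pi/5)|^2]
  = (1/5)[(16) + (1) + (1) + (1) + (1)] = 20/5 = 4.
(Exp terms are combined using exp(i*s)*conj(exp(i*t)) = exp(i*(s-t)), and sums of them are collapsed using the identity that for every m > 1 the m distinct m-th roots of unity sum to 0, e.g. 1 + exp(2*I*pi/3) + exp(-2*I*pi/3) = 0.)
A character is irreducible iff <chi, chi> = 1, so this representation is reducible.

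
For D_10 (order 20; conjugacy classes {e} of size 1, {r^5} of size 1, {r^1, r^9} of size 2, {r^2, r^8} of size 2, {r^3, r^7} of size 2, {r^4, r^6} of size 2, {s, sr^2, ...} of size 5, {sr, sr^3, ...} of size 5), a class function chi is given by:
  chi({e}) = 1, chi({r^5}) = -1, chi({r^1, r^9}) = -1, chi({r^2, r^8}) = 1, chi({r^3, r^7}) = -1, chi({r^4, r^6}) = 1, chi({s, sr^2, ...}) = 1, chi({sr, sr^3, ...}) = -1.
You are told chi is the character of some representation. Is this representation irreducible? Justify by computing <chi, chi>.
Irreducible: <chi, chi> = 1.

Explanation: <chi, chi> = (1/|G|) sum_C |C| * |chi(C)|^2 = (1/20)[1*|1|^2 + 1*|-1|^2 + 2*|-1|^2 + 2*|1|^2 + 2*|-1|^2 + 2*|1|^2 + 5*|1|^2 + 5*|-1|^2]
  = (1/20)[(1) + (1) + (2) + (2) + (2) + (2) + (5) + (5)] = 20/20 = 1.
A character is irreducible iff <chi, chi> = 1, so this representation is irreducible.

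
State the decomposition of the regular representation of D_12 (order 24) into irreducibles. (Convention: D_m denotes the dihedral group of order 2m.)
Each irreducible V_i of dimension d_i appears with multiplicity d_i, i.e. rho_reg = (direct sum over all irreducibles V_i) d_i V_i. The irreducible dimensions for D_12 are 1, 1, 1, 1, 2, 2, 2, 2, 2: 4 irreducibles of dimension 1, each with multiplicity 1; 5 irreducibles of dimension 2, each with multiplicity 2. Total dimension 4*1*1 + 5*2*2 = 24 = |G|.

Reasoning: General theorem: in the regular representation of a finite group G, each irreducible appears with multiplicity equal to its dimension. Check: dim(rho_reg) = sum d_i^2 = 1 + 1 + 1 + 1 + 4 + 4 + 4 + 4 + 4 = 24 = |G|.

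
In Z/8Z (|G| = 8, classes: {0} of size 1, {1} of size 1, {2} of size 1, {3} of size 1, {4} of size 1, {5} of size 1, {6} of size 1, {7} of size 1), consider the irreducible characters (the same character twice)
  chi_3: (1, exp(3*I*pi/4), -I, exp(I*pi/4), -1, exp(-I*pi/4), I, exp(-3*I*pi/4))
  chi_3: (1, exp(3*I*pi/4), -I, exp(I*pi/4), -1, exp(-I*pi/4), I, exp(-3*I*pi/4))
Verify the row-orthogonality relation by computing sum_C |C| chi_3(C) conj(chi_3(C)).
Sum = 8 = |G| = 8; so <chi_3, chi_3> = 1 (norm-1 confirms irreducibility).

Proof sketch: Compute term by term over conjugacy classes (|C| * chi_3(C) * conj(chi_3(C))):
  1*(1)*conj(1) + 1*(exp(3*I*pi/4))*conj(exp(3*I*pi/4)) + 1*(-I)*conj(-I) + 1*(exp(I*pi/4))*conj(exp(I*pi/4)) + 1*(-1)*conj(-1) + 1*(exp(-I*pi/4))*conj(exp(-I*pi/4)) + 1*(I)*conj(I) + 1*(exp(-3*I*pi/4))*conj(exp(-3*I*pi/4))
  = (1) + (1) + (1) + (1) + (1) + (1) + (1) + (1)
  = 8.
(Exp terms are combined using exp(i*s)*conj(exp(i*t)) = exp(i*(s-t)), and sums of them are collapsed using the identity that for every m > 1 the m distinct m-th roots of unity sum to 0, e.g. 1 + exp(2*I*pi/3) + exp(-2*I*pi/3) = 0.)
Dividing by |G| = 8 gives 8/8 = 1, matching the row-orthogonality relation <chi_3, chi_3> = [chi_3 = chi_3].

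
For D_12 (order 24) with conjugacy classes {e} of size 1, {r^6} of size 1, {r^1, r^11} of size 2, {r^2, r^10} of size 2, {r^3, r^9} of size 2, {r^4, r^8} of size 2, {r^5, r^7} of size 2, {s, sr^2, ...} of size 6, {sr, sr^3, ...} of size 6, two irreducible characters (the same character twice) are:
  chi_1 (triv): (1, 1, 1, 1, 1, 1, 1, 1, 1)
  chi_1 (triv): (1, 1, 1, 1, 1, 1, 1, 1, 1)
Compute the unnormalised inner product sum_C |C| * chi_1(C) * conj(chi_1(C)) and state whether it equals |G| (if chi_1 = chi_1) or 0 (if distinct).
Sum = 24 = |G| = 24; so <chi_1, chi_1> = 1 (norm-1 confirms irreducibility).

Justification: Compute term by term over conjugacy classes (|C| * chi_1(C) * conj(chi_1(C))):
  1*(1)*conj(1) + 1*(1)*conj(1) + 2*(1)*conj(1) + 2*(1)*conj(1) + 2*(1)*conj(1) + 2*(1)*conj(1) + 2*(1)*conj(1) + 6*(1)*conj(1) + 6*(1)*conj(1)
  = (1) + (1) + (2) + (2) + (2) + (2) + (2) + (6) + (6)
  = 24.
Dividing by |G| = 24 gives 24/24 = 1, matching the row-orthogonality relation <chi_1, chi_1> = [chi_1 = chi_1].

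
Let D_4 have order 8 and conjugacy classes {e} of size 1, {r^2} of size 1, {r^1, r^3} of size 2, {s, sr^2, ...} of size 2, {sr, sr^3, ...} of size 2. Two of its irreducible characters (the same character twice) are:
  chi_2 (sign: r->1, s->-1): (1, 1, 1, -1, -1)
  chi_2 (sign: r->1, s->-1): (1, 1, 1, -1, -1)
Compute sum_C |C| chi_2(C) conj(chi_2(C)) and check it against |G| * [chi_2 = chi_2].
Sum = 8 = |G| = 8; so <chi_2, chi_2> = 1 (norm-1 confirms irreducibility).

Details: Compute term by term over conjugacy classes (|C| * chi_2(C) * conj(chi_2(C))):
  1*(1)*conj(1) + 1*(1)*conj(1) + 2*(1)*conj(1) + 2*(-1)*conj(-1) + 2*(-1)*conj(-1)
  = (1) + (1) + (2) + (2) + (2)
  = 8.
Dividing by |G| = 8 gives 8/8 = 1, matching the row-orthogonality relation <chi_2, chi_2> = [chi_2 = chi_2].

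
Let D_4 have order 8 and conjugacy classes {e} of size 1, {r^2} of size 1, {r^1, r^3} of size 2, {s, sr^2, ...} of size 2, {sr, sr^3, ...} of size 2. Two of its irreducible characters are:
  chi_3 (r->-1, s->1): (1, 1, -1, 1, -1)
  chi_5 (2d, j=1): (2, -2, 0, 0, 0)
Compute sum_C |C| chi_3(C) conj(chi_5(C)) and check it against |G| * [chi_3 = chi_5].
Sum = 0; so <chi_3, chi_5> = 0 (distinct irreducibles are orthogonal).

Justification: Compute term by term over conjugacy classes (|C| * chi_3(C) * conj(chi_5(C))):
  1*(1)*conj(2) + 1*(1)*conj(-2) + 2*(-1)*conj(0) + 2*(1)*conj(0) + 2*(-1)*conj(0)
  = (2) + (-2) + (0) + (0) + (0)
  = 0.
Dividing by |G| = 8 gives 0/8 = 0, matching the row-orthogonality relation <chi_3, chi_5> = [chi_3 = chi_5].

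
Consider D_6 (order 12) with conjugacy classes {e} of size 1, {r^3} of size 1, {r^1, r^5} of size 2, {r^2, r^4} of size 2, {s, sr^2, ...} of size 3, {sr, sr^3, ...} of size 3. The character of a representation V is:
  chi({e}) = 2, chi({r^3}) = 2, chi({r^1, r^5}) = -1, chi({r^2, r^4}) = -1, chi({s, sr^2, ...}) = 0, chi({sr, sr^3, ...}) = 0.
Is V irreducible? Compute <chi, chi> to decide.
Irreducible: <chi, chi> = 1.

Argument: <chi, chi> = (1/|G|) sum_C |C| * |chi(C)|^2 = (1/12)[1*|2|^2 + 1*|2|^2 + 2*|-1|^2 + 2*|-1|^2 + 3*|0|^2 + 3*|0|^2]
  = (1/12)[(4) + (4) + (2) + (2) + (0) + (0)] = 12/12 = 1.
A character is irreducible iff <chi, chi> = 1, so this representation is irreducible.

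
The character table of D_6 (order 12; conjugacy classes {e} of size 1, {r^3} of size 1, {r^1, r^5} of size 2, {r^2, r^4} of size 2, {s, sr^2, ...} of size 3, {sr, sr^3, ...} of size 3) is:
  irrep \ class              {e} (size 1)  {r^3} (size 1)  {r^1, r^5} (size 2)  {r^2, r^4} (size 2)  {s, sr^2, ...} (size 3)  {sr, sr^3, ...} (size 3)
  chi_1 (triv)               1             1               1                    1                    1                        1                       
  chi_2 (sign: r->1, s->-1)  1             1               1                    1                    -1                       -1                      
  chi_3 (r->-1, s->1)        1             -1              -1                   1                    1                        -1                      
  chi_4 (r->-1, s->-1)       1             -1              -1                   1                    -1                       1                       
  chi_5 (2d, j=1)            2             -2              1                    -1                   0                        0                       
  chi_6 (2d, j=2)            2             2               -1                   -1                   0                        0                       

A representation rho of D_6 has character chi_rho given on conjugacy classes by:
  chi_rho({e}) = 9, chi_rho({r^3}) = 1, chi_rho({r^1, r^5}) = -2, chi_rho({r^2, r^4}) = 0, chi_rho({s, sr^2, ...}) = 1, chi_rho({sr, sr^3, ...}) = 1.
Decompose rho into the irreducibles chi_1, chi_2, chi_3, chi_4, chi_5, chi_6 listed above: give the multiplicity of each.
Multiplicities: chi_1: 1, chi_2: 0, chi_3: 1, chi_4: 1, chi_5: 1, chi_6: 2.

Proof sketch: Use <chi_rho, chi> = (1/|G|) sum_C |C| * chi_rho(C) * conj(chi(C)) with |G| = 12 for each irreducible chi in the table:
  <chi_rho, chi_1> = (1/12)[1*(9)*conj(1) + 1*(1)*conj(1) + 2*(-2)*conj(1) + 2*(0)*conj(1) + 3*(1)*conj(1) + 3*(1)*conj(1)]
      = (1/12)[(9) + (1) + (-4) + (0) + (3) + (3)] = 12/12 = 1
  <chi_rho, chi_2> = (1/12)[1*(9)*conj(1) + 1*(1)*conj(1) + 2*(-2)*conj(1) + 2*(0)*conj(1) + 3*(1)*conj(-1) + 3*(1)*conj(-1)]
      = (1/12)[(9) + (1) + (-4) + (0) + (-3) + (-3)] = 0/12 = 0
  <chi_rho, chi_3> = (1/12)[1*(9)*conj(1) + 1*(1)*conj(-1) + 2*(-2)*conj(-1) + 2*(0)*conj(1) + 3*(1)*conj(1) + 3*(1)*conj(-1)]
      = (1/12)[(9) + (-1) + (4) + (0) + (3) + (-3)] = 12/12 = 1
  <chi_rho, chi_4> = (1/12)[1*(9)*conj(1) + 1*(1)*conj(-1) + 2*(-2)*conj(-1) + 2*(0)*conj(1) + 3*(1)*conj(-1) + 3*(1)*conj(1)]
      = (1/12)[(9) + (-1) + (4) + (0) + (-3) + (3)] = 12/12 = 1
  <chi_rho, chi_5> = (1/12)[1*(9)*conj(2) + 1*(1)*conj(-2) + 2*(-2)*conj(1) + 2*(0)*conj(-1) + 3*(1)*conj(0) + 3*(1)*conj(0)]
      = (1/12)[(18) + (-2) + (-4) + (0) + (0) + (0)] = 12/12 = 1
  <chi_rho, chi_6> = (1/12)[1*(9)*conj(2) + 1*(1)*conj(2) + 2*(-2)*conj(-1) + 2*(0)*conj(-1) + 3*(1)*conj(0) + 3*(1)*conj(0)]
      = (1/12)[(18) + (2) + (4) + (0) + (0) + (0)] = 24/12 = 2
Dimension check: dim(rho) = sum (mult * dim) = 1*1 + 0*1 + 1*1 + 1*1 + 1*2 + 2*2 = 9 = chi_rho(e) = 9.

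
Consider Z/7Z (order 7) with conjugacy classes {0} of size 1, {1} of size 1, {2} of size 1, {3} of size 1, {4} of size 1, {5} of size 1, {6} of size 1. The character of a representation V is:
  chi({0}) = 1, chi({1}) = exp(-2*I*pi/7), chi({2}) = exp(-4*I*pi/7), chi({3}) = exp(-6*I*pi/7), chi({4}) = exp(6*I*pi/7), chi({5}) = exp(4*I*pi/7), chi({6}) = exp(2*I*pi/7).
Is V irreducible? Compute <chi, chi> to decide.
Irreducible: <chi, chi> = 1.

Working: <chi, chi> = (1/|G|) sum_C |C| * |chi(C)|^2 = (1/7)[1*|1|^2 + 1*|exp(-2*I*pi/7)|^2 + 1*|exp(-4*I*pi/7)|^2 + 1*|exp(-6*I*pi/7)|^2 + 1*|exp(6*I*pi/7)|^2 + 1*|exp(4*I*pi/7)|^2 + 1*|exp(2*I*pi/7)|^2]
  = (1/7)[(1) + (1) + (1) + (1) + (1) + (1) + (1)] = 7/7 = 1.
(Exp terms are combined using exp(i*s)*conj(exp(i*t)) = exp(i*(s-t)), and sums of them are collapsed using the identity that for every m > 1 the m distinct m-th roots of unity sum to 0, e.g. 1 + exp(2*I*pi/3) + exp(-2*I*pi/3) = 0.)
A character is irreducible iff <chi, chi> = 1, so this representation is irreducible.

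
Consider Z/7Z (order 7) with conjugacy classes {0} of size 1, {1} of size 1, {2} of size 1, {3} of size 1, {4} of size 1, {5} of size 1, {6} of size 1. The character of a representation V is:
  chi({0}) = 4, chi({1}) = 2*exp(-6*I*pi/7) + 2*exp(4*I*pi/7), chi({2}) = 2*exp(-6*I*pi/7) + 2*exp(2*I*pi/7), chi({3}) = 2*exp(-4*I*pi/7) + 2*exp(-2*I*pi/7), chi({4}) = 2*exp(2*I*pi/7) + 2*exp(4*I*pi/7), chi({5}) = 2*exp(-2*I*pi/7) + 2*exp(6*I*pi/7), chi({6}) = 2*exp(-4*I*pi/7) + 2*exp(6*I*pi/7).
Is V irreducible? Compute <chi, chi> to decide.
Not irreducible (reducible): <chi, chi> = 8 > 1.

<chi, chi> = (1/|G|) sum_C |C| * |chi(C)|^2 = (1/7)[1*|4|^2 + 1*|2*exp(-6*I*pi/7) + 2*exp(4*I*pi/7)|^2 + 1*|2*exp(-6*I*pi/7) + 2*exp(2*I*pi/7)|^2 + 1*|2*exp(-4*I*pi/7) + 2*exp(-2*I*pi/7)|^2 + 1*|2*exp(2*I*pi/7) + 2*exp(4*I*pi/7)|^2 + 1*|2*exp(-2*I*pi/7) + 2*exp(6*I*pi/7)|^2 + 1*|2*exp(-4*I*pi/7) + 2*exp(6*I*pi/7)|^2]
  = (1/7)[(16) + (8 + 4*exp(-4*I*pi/7) + 4*exp(4*I*pi/7)) + (8 + 4*exp(-6*I*pi/7) + 4*exp(6*I*pi/7)) + (8 + 4*exp(-2*I*pi/7) + 4*exp(2*I*pi/7)) + (8 + 4*exp(-2*I*pi/7) + 4*exp(2*I*pi/7)) + (8 + 4*exp(-6*I*pi/7) + 4*exp(6*I*pi/7)) + (8 + 4*exp(-4*I*pi/7) + 4*exp(4*I*pi/7))] = 56/7 = 8.
(Exp terms are combined using exp(i*s)*conj(exp(i*t)) = exp(i*(s-t)), and sums of them are collapsed using the identity that for every m > 1 the m distinct m-th roots of unity sum to 0, e.g. 1 + exp(2*I*pi/3) + exp(-2*I*pi/3) = 0.)
A character is irreducible iff <chi, chi> = 1, so this representation is reducible.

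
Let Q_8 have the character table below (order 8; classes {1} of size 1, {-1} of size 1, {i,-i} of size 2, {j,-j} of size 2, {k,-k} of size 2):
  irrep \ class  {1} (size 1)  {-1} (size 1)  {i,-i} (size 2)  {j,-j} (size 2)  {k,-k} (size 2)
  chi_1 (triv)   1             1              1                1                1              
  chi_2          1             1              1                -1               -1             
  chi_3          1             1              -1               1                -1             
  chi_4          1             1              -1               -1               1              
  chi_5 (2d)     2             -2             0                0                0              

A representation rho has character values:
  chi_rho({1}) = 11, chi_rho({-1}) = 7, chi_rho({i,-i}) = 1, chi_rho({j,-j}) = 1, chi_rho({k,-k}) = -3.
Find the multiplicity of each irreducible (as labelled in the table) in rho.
Multiplicities: chi_1: 2, chi_2: 3, chi_3: 3, chi_4: 1, chi_5: 1.

Solution. Use <chi_rho, chi> = (1/|G|) sum_C |C| * chi_rho(C) * conj(chi(C)) with |G| = 8 for each irreducible chi in the table:
  <chi_rho, chi_1> = (1/8)[1*(11)*conj(1) + 1*(7)*conj(1) + 2*(1)*conj(1) + 2*(1)*conj(1) + 2*(-3)*conj(1)]
      = (1/8)[(11) + (7) + (2) + (2) + (-6)] = 16/8 = 2
  <chi_rho, chi_2> = (1/8)[1*(11)*conj(1) + 1*(7)*conj(1) + 2*(1)*conj(1) + 2*(1)*conj(-1) + 2*(-3)*conj(-1)]
      = (1/8)[(11) + (7) + (2) + (-2) + (6)] = 24/8 = 3
  <chi_rho, chi_3> = (1/8)[1*(11)*conj(1) + 1*(7)*conj(1) + 2*(1)*conj(-1) + 2*(1)*conj(1) + 2*(-3)*conj(-1)]
      = (1/8)[(11) + (7) + (-2) + (2) + (6)] = 24/8 = 3
  <chi_rho, chi_4> = (1/8)[1*(11)*conj(1) + 1*(7)*conj(1) + 2*(1)*conj(-1) + 2*(1)*conj(-1) + 2*(-3)*conj(1)]
      = (1/8)[(11) + (7) + (-2) + (-2) + (-6)] = 8/8 = 1
  <chi_rho, chi_5> = (1/8)[1*(11)*conj(2) + 1*(7)*conj(-2) + 2*(1)*conj(0) + 2*(1)*conj(0) + 2*(-3)*conj(0)]
      = (1/8)[(22) + (-14) + (0) + (0) + (0)] = 8/8 = 1
Dimension check: dim(rho) = sum (mult * dim) = 2*1 + 3*1 + 3*1 + 1*1 + 1*2 = 11 = chi_rho(e) = 11.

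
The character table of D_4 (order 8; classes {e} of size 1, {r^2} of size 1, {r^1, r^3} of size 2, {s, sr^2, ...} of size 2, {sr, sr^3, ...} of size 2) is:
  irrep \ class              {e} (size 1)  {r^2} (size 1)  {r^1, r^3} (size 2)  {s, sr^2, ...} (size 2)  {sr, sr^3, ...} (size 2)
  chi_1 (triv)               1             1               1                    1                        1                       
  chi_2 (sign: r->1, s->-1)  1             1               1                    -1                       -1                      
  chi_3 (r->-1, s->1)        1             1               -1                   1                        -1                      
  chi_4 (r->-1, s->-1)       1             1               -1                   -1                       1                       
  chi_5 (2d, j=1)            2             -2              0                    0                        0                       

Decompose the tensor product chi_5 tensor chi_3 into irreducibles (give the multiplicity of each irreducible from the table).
chi_5 tensor chi_3 = chi_5 (all other irreducibles have multiplicity 0).

Working: The character of a tensor product is the pointwise product (chi_5 * chi_3)(C) = chi_5(C) * chi_3(C):
  {e}: (2)*(1), {r^2}: (-2)*(1), {r^1, r^3}: (0)*(-1), {s, sr^2, ...}: (0)*(1), {sr, sr^3, ...}: (0)*(-1)
so (chi_5 * chi_3) takes values
  {e} -> 2, {r^2} -> -2, {r^1, r^3} -> 0, {s, sr^2, ...} -> 0, {sr, sr^3, ...} -> 0.
Now take the inner product of this character with each irreducible chi from the table, <chi_5*chi_3, chi> = (1/8) sum_C |C| (chi_5*chi_3)(C) conj(chi(C)):
  <chi_5*chi_3, chi_1> = (1/8)[1*(2)*conj(1) + 1*(-2)*conj(1) + 2*(0)*conj(1) + 2*(0)*conj(1) + 2*(0)*conj(1)]
      = (1/8)[(2) + (-2) + (0) + (0) + (0)] = 0/8 = 0
  <chi_5*chi_3, chi_2> = (1/8)[1*(2)*conj(1) + 1*(-2)*conj(1) + 2*(0)*conj(1) + 2*(0)*conj(-1) + 2*(0)*conj(-1)]
      = (1/8)[(2) + (-2) + (0) + (0) + (0)] = 0/8 = 0
  <chi_5*chi_3, chi_3> = (1/8)[1*(2)*conj(1) + 1*(-2)*conj(1) + 2*(0)*conj(-1) + 2*(0)*conj(1) + 2*(0)*conj(-1)]
      = (1/8)[(2) + (-2) + (0) + (0) + (0)] = 0/8 = 0
  <chi_5*chi_3, chi_4> = (1/8)[1*(2)*conj(1) + 1*(-2)*conj(1) + 2*(0)*conj(-1) + 2*(0)*conj(-1) + 2*(0)*conj(1)]
      = (1/8)[(2) + (-2) + (0) + (0) + (0)] = 0/8 = 0
  <chi_5*chi_3, chi_5> = (1/8)[1*(2)*conj(2) + 1*(-2)*conj(-2) + 2*(0)*conj(0) + 2*(0)*conj(0) + 2*(0)*conj(0)]
      = (1/8)[(4) + (4) + (0) + (0) + (0)] = 8/8 = 1
Hence the multiplicities are chi_5: 1. Dimension check: dim(chi_5)*dim(chi_3) = 2*1 = 2 and sum (mult * dim) = 1*2 = 2.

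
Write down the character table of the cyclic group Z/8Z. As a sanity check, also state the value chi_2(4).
Character table of Z/8Z (irreps indexed chi_0,...,chi_7 with chi_k(m) = zeta_8^(k*m), zeta_8 = exp(2*pi*i/8)):
  irrep \ class  {0} (size 1)  {1} (size 1)    {2} (size 1)  {3} (size 1)    {4} (size 1)  {5} (size 1)    {6} (size 1)  {7} (size 1)  
  chi_0          1             1               1             1               1             1               1             1             
  chi_1          1             exp(I*pi/4)     I             exp(3*I*pi/4)   -1            exp(-3*I*pi/4)  -I            exp(-I*pi/4)  
  chi_2          1             I               -1            -I              1             I               -1            -I            
  chi_3          1             exp(3*I*pi/4)   -I            exp(I*pi/4)     -1            exp(-I*pi/4)    I             exp(-3*I*pi/4)
  chi_4          1             -1              1             -1              1             -1              1             -1            
  chi_5          1             exp(-3*I*pi/4)  I             exp(-I*pi/4)    -1            exp(I*pi/4)     -I            exp(3*I*pi/4) 
  chi_6          1             -I              -1            I               1             -I              -1            I             
  chi_7          1             exp(-I*pi/4)    -I            exp(-3*I*pi/4)  -1            exp(3*I*pi/4)   I             exp(I*pi/4)   

Spot check: chi_2(4) = zeta_8^(2*4) = zeta_8^8 = 1.

Details: Z/8Z is abelian, so all 8 irreducible complex representations are 1-dimensional. They are given by chi_k(m) = zeta_8^(k*m) for k = 0,...,7. Row orthogonality: sum_m chi_k(m) conj(chi_l(m)) = 8 * [k = l].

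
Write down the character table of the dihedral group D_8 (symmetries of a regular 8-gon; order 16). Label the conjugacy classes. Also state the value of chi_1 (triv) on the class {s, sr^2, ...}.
Conjugacy classes: {e} of size 1, {r^4} of size 1, {r^1, r^7} of size 2, {r^2, r^6} of size 2, {r^3, r^5} of size 2, {s, sr^2, ...} of size 4, {sr, sr^3, ...} of size 4.
Character table:
  irrep \ class              {e} (size 1)  {r^4} (size 1)  {r^1, r^7} (size 2)  {r^2, r^6} (size 2)  {r^3, r^5} (size 2)  {s, sr^2, ...} (size 4)  {sr, sr^3, ...} (size 4)
  chi_1 (triv)               1             1               1                    1                    1                    1                        1                       
  chi_2 (sign: r->1, s->-1)  1             1               1                    1                    1                    -1                       -1                      
  chi_3 (r->-1, s->1)        1             1               -1                   1                    -1                   1                        -1                      
  chi_4 (r->-1, s->-1)       1             1               -1                   1                    -1                   -1                       1                       
  chi_5 (2d, j=1)            2             -2              sqrt(2)              0                    -sqrt(2)             0                        0                       
  chi_6 (2d, j=2)            2             2               0                    -2                   0                    0                        0                       
  chi_7 (2d, j=3)            2             -2              -sqrt(2)             0                    sqrt(2)              0                        0                       

Spot check: chi_1 (triv) on {s, sr^2, ...} = 1.

Details: D_8 has order 2*8 = 16 with 7 conjugacy classes, hence 7 irreducibles. Sum of squared dims 1 + 1 + 1 + 1 + 4 + 4 + 4 = 16 = |G|. Linear characters come from the abelianisation; the 2-dimensional irreps have character r^k -> 2*cos(2*pi*j*k/8), reflections -> 0.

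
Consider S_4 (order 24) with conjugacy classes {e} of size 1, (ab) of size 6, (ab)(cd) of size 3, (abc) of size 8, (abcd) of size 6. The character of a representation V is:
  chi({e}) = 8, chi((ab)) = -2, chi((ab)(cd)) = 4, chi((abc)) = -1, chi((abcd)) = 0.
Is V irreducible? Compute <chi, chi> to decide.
Not irreducible (reducible): <chi, chi> = 6 > 1.

Why: <chi, chi> = (1/|G|) sum_C |C| * |chi(C)|^2 = (1/24)[1*|8|^2 + 6*|-2|^2 + 3*|4|^2 + 8*|-1|^2 + 6*|0|^2]
  = (1/24)[(64) + (24) + (48) + (8) + (0)] = 144/24 = 6.
A character is irreducible iff <chi, chi> = 1, so this representation is reducible.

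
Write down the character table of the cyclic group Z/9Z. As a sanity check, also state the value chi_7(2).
Character table of Z/9Z (irreps indexed chi_0,...,chi_8 with chi_k(m) = zeta_9^(k*m), zeta_9 = exp(2*pi*i/9)):
  irrep \ class  {0} (size 1)  {1} (size 1)    {2} (size 1)    {3} (size 1)    {4} (size 1)    {5} (size 1)    {6} (size 1)    {7} (size 1)    {8} (size 1)  
  chi_0          1             1               1               1               1               1               1               1               1             
  chi_1          1             exp(2*I*pi/9)   exp(4*I*pi/9)   exp(2*I*pi/3)   exp(8*I*pi/9)   exp(-8*I*pi/9)  exp(-2*I*pi/3)  exp(-4*I*pi/9)  exp(-2*I*pi/9)
  chi_2          1             exp(4*I*pi/9)   exp(8*I*pi/9)   exp(-2*I*pi/3)  exp(-2*I*pi/9)  exp(2*I*pi/9)   exp(2*I*pi/3)   exp(-8*I*pi/9)  exp(-4*I*pi/9)
  chi_3          1             exp(2*I*pi/3)   exp(-2*I*pi/3)  1               exp(2*I*pi/3)   exp(-2*I*pi/3)  1               exp(2*I*pi/3)   exp(-2*I*pi/3)
  chi_4          1             exp(8*I*pi/9)   exp(-2*I*pi/9)  exp(2*I*pi/3)   exp(-4*I*pi/9)  exp(4*I*pi/9)   exp(-2*I*pi/3)  exp(2*I*pi/9)   exp(-8*I*pi/9)
  chi_5          1             exp(-8*I*pi/9)  exp(2*I*pi/9)   exp(-2*I*pi/3)  exp(4*I*pi/9)   exp(-4*I*pi/9)  exp(2*I*pi/3)   exp(-2*I*pi/9)  exp(8*I*pi/9) 
  chi_6          1             exp(-2*I*pi/3)  exp(2*I*pi/3)   1               exp(-2*I*pi/3)  exp(2*I*pi/3)   1               exp(-2*I*pi/3)  exp(2*I*pi/3) 
  chi_7          1             exp(-4*I*pi/9)  exp(-8*I*pi/9)  exp(2*I*pi/3)   exp(2*I*pi/9)   exp(-2*I*pi/9)  exp(-2*I*pi/3)  exp(8*I*pi/9)   exp(4*I*pi/9) 
  chi_8          1             exp(-2*I*pi/9)  exp(-4*I*pi/9)  exp(-2*I*pi/3)  exp(-8*I*pi/9)  exp(8*I*pi/9)   exp(2*I*pi/3)   exp(4*I*pi/9)   exp(2*I*pi/9) 

Spot check: chi_7(2) = zeta_9^(7*2) = zeta_9^14 = exp(-8*I*pi/9).

Proof sketch: Z/9Z is abelian, so all 9 irreducible complex representations are 1-dimensional. They are given by chi_k(m) = zeta_9^(k*m) for k = 0,...,8. Row orthogonality: sum_m chi_k(m) conj(chi_l(m)) = 9 * [k = l].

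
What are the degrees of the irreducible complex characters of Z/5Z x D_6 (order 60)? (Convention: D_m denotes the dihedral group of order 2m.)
Dimensions: 1, 1, 1, 1, 1, 1, 1, 1, 1, 1, 1, 1, 1, 1, 1, 1, 1, 1, 1, 1, 2, 2, 2, 2, 2, 2, 2, 2, 2, 2

Reasoning: There are 30 irreducibles (= number of conjugacy classes). Their dimensions d_i satisfy sum d_i^2 = |G| = 60: 1 + 1 + 1 + 1 + 1 + 1 + 1 + 1 + 1 + 1 + 1 + 1 + 1 + 1 + 1 + 1 + 1 + 1 + 1 + 1 + 4 + 4 + 4 + 4 + 4 + 4 + 4 + 4 + 4 + 4 = 60. (For the product with Z/5Z: each of the 5 1-dim characters of Z/5Z tensors with each irrep of D_6, giving 5 copies of each D_6-dimension.)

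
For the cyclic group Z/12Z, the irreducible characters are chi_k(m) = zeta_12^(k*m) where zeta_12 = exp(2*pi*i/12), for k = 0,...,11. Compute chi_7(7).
chi_7(7) = zeta_12^49 = exp(I*pi/6)

Justification: chi_7(7) = zeta_12^(7*7) = zeta_12^49. Since zeta_12^12 = 1, this equals zeta_12^1 = exp(2*pi*i*1/12) = exp(I*pi/6).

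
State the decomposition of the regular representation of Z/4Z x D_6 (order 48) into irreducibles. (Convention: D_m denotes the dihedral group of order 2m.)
Each irreducible V_i of dimension d_i appears with multiplicity d_i, i.e. rho_reg = (direct sum over all irreducibles V_i) d_i V_i. The irreducible dimensions for Z/4Z x D_6 are 1, 1, 1, 1, 1, 1, 1, 1, 1, 1, 1, 1, 1, 1, 1, 1, 2, 2, 2, 2, 2, 2, 2, 2: 16 irreducibles of dimension 1, each with multiplicity 1; 8 irreducibles of dimension 2, each with multiplicity 2. Total dimension 16*1*1 + 8*2*2 = 48 = |G|.

Argument: General theorem: in the regular representation of a finite group G, each irreducible appears with multiplicity equal to its dimension. Check: dim(rho_reg) = sum d_i^2 = 1 + 1 + 1 + 1 + 1 + 1 + 1 + 1 + 1 + 1 + 1 + 1 + 1 + 1 + 1 + 1 + 4 + 4 + 4 + 4 + 4 + 4 + 4 + 4 = 48 = |G|.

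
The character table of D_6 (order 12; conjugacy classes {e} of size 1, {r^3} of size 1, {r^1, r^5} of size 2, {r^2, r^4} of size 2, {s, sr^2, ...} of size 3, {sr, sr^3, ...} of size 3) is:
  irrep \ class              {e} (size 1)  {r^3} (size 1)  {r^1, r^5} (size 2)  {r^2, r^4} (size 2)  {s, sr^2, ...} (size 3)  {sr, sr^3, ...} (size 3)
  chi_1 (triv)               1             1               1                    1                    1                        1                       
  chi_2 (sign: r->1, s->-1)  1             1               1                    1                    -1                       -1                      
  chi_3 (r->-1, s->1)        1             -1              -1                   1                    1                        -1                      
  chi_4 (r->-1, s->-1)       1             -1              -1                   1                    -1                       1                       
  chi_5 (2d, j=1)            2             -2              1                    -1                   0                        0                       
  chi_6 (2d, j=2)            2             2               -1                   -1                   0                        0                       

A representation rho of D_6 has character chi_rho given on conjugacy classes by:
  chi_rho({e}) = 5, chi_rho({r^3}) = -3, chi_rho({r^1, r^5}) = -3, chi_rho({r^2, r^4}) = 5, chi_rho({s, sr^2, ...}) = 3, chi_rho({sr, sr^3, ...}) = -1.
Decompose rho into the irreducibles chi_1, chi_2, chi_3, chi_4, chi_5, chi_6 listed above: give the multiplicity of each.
Multiplicities: chi_1: 1, chi_2: 0, chi_3: 3, chi_4: 1, chi_5: 0, chi_6: 0.

Working: Use <chi_rho, chi> = (1/|G|) sum_C |C| * chi_rho(C) * conj(chi(C)) with |G| = 12 for each irreducible chi in the table:
  <chi_rho, chi_1> = (1/12)[1*(5)*conj(1) + 1*(-3)*conj(1) + 2*(-3)*conj(1) + 2*(5)*conj(1) + 3*(3)*conj(1) + 3*(-1)*conj(1)]
      = (1/12)[(5) + (-3) + (-6) + (10) + (9) + (-3)] = 12/12 = 1
  <chi_rho, chi_2> = (1/12)[1*(5)*conj(1) + 1*(-3)*conj(1) + 2*(-3)*conj(1) + 2*(5)*conj(1) + 3*(3)*conj(-1) + 3*(-1)*conj(-1)]
      = (1/12)[(5) + (-3) + (-6) + (10) + (-9) + (3)] = 0/12 = 0
  <chi_rho, chi_3> = (1/12)[1*(5)*conj(1) + 1*(-3)*conj(-1) + 2*(-3)*conj(-1) + 2*(5)*conj(1) + 3*(3)*conj(1) + 3*(-1)*conj(-1)]
      = (1/12)[(5) + (3) + (6) + (10) + (9) + (3)] = 36/12 = 3
  <chi_rho, chi_4> = (1/12)[1*(5)*conj(1) + 1*(-3)*conj(-1) + 2*(-3)*conj(-1) + 2*(5)*conj(1) + 3*(3)*conj(-1) + 3*(-1)*conj(1)]
      = (1/12)[(5) + (3) + (6) + (10) + (-9) + (-3)] = 12/12 = 1
  <chi_rho, chi_5> = (1/12)[1*(5)*conj(2) + 1*(-3)*conj(-2) + 2*(-3)*conj(1) + 2*(5)*conj(-1) + 3*(3)*conj(0) + 3*(-1)*conj(0)]
      = (1/12)[(10) + (6) + (-6) + (-10) + (0) + (0)] = 0/12 = 0
  <chi_rho, chi_6> = (1/12)[1*(5)*conj(2) + 1*(-3)*conj(2) + 2*(-3)*conj(-1) + 2*(5)*conj(-1) + 3*(3)*conj(0) + 3*(-1)*conj(0)]
      = (1/12)[(10) + (-6) + (6) + (-10) + (0) + (0)] = 0/12 = 0
Dimension check: dim(rho) = sum (mult * dim) = 1*1 + 0*1 + 3*1 + 1*1 + 0*2 + 0*2 = 5 = chi_rho(e) = 5.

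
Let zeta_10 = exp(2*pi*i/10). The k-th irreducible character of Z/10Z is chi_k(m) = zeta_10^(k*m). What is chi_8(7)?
chi_8(7) = zeta_10^56 = exp(-4*I*pi/5)

Derivation: chi_8(7) = zeta_10^(8*7) = zeta_10^56. Since zeta_10^10 = 1, this equals zeta_10^6 = exp(2*pi*i*6/10) = exp(-4*I*pi/5).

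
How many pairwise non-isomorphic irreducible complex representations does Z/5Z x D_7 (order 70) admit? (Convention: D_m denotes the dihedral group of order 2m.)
25

Working: The number of irreducible complex representations of a finite group equals its number of conjugacy classes. For a direct product, #classes(G x H) = #classes(G) * #classes(H). Z/5Z has 5 classes (abelian), D_7 has 5 classes, so 5 * 5 = 25, so Z/5Z x D_7 (order 70) has exactly 25 irreducible complex representations.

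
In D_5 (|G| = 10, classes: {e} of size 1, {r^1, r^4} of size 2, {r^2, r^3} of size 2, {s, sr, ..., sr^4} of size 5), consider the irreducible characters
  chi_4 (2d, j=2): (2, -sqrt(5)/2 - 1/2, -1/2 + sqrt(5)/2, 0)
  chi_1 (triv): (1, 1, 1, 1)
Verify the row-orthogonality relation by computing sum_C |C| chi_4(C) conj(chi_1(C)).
Sum = 0; so <chi_4, chi_1> = 0 (distinct irreducibles are orthogonal).

Proof sketch: Compute term by term over conjugacy classes (|C| * chi_4(C) * conj(chi_1(C))):
  1*(2)*conj(1) + 2*(-sqrt(5)/2 - 1/2)*conj(1) + 2*(-1/2 + sqrt(5)/2)*conj(1) + 5*(0)*conj(1)
  = (2) + (-sqrt(5) - 1) + (-1 + sqrt(5)) + (0)
  = 0.
Dividing by |G| = 10 gives 0/10 = 0, matching the row-orthogonality relation <chi_4, chi_1> = [chi_4 = chi_1].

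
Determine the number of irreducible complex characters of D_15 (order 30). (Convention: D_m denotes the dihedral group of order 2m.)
9

Why: The number of irreducible complex representations of a finite group equals its number of conjugacy classes. D_15 has 9 conjugacy classes ((n+3)/2 for n odd), so D_15 (order 30) has exactly 9 irreducible complex representations.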